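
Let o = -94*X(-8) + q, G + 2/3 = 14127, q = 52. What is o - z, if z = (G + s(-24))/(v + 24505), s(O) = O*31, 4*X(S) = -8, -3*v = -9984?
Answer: 19999613/83499 ≈ 239.52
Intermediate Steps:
G = 42379/3 (G = -⅔ + 14127 = 42379/3 ≈ 14126.)
v = 3328 (v = -⅓*(-9984) = 3328)
X(S) = -2 (X(S) = (¼)*(-8) = -2)
s(O) = 31*O
o = 240 (o = -94*(-2) + 52 = 188 + 52 = 240)
z = 40147/83499 (z = (42379/3 + 31*(-24))/(3328 + 24505) = (42379/3 - 744)/27833 = (40147/3)*(1/27833) = 40147/83499 ≈ 0.48081)
o - z = 240 - 1*40147/83499 = 240 - 40147/83499 = 19999613/83499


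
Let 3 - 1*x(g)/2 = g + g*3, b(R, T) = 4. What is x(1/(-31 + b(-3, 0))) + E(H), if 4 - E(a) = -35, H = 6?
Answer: 1223/27 ≈ 45.296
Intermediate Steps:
x(g) = 6 - 8*g (x(g) = 6 - 2*(g + g*3) = 6 - 2*(g + 3*g) = 6 - 8*g)
E(a) = 39 (E(a) = 4 - 1*(-35) = 4 + 35 = 39)
x(1/(-31 + b(-3, 0))) + E(H) = (6 - 8/(-31 + 4)) + 39 = (6 - 8/(-27)) + 39 = (6 - 8*(-1/27)) + 39 = (6 + 8/27) + 39 = 170/27 + 39 = 1223/27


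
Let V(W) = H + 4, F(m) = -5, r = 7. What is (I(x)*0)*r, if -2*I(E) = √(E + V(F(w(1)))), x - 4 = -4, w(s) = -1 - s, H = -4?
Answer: 0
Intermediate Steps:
V(W) = 0 (V(W) = -4 + 4 = 0)
x = 0 (x = 4 - 4 = 0)
I(E) = -√E/2 (I(E) = -√(E + 0)/2 = -√E/2)
(I(x)*0)*r = (-√0/2*0)*7 = (-½*0*0)*7 = (0*0)*7 = 0*7 = 0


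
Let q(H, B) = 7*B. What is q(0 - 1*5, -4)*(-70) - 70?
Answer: 1890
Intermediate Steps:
q(0 - 1*5, -4)*(-70) - 70 = (7*(-4))*(-70) - 70 = -28*(-70) - 70 = 1960 - 70 = 1890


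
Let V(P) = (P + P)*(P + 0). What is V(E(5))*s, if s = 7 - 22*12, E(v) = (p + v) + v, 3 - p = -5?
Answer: -166536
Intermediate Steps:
p = 8 (p = 3 - 1*(-5) = 3 + 5 = 8)
E(v) = 8 + 2*v (E(v) = (8 + v) + v = 8 + 2*v)
V(P) = 2*P**2 (V(P) = (2*P)*P = 2*P**2)
s = -257 (s = 7 - 264 = -257)
V(E(5))*s = (2*(8 + 2*5)**2)*(-257) = (2*(8 + 10)**2)*(-257) = (2*18**2)*(-257) = (2*324)*(-257) = 648*(-257) = -166536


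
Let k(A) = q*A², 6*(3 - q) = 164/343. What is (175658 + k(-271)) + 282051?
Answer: 691672766/1029 ≈ 6.7218e+5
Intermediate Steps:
q = 3005/1029 (q = 3 - 82/(3*343) = 3 - ⅙*164/343 = 3 - 82/1029 = 3005/1029 ≈ 2.9203)
k(A) = 3005*A²/1029
(175658 + k(-271)) + 282051 = (175658 + (3005/1029)*(-271)²) + 282051 = (175658 + (3005/1029)*73441) + 282051 = (175658 + 220690205/1029) + 282051 = 401442287/1029 + 282051 = 691672766/1029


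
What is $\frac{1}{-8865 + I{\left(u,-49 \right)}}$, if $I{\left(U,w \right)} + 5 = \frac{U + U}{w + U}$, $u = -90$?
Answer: $- \frac{139}{1232750} \approx -0.00011276$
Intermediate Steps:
$I{\left(U,w \right)} = -5 + \frac{2 U}{U + w}$ ($I{\left(U,w \right)} = -5 + \frac{U + U}{w + U} = -5 + \frac{2 U}{U + w}$)
$\frac{1}{-8865 + I{\left(u,-49 \right)}} = \frac{1}{-8865 + \frac{\left(-5\right) \left(-49\right) - -270}{-90 - 49}} = \frac{1}{-8865 + \frac{245 + 270}{-139}} = \frac{1}{-8865 - \frac{515}{139}} = \frac{1}{- \frac{1232750}{139}} = - \frac{139}{1232750}$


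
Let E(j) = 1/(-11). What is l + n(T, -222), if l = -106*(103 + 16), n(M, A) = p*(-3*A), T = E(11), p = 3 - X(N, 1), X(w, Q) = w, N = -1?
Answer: -9950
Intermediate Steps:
E(j) = -1/11
p = 4 (p = 3 - 1*(-1) = 3 + 1 = 4)
T = -1/11 ≈ -0.090909
n(M, A) = -12*A (n(M, A) = 4*(-3*A) = -12*A)
l = -12614 (l = -106*119 = -12614)
l + n(T, -222) = -12614 - 12*(-222) = -12614 + 2664 = -9950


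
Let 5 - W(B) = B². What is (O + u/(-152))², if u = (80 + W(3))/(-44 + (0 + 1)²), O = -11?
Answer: 893025/7396 ≈ 120.74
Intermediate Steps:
W(B) = 5 - B²
u = -76/43 (u = (80 + (5 - 1*3²))/(-44 + (0 + 1)²) = (80 + (5 - 1*9))/(-44 + 1²) = (80 + (5 - 9))/(-44 + 1) = (80 - 4)/(-43) = 76*(-1/43) = -76/43 ≈ -1.7674)
(O + u/(-152))² = (-11 - 76/43/(-152))² = (-11 - 76/43*(-1/152))² = (-11 + 1/86)² = (-945/86)² = 893025/7396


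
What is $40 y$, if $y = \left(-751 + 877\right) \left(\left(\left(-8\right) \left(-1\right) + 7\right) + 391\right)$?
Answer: $2046240$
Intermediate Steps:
$y = 51156$ ($y = 126 \left(\left(8 + 7\right) + 391\right) = 126 \left(15 + 391\right) = 126 \cdot 406 = 51156$)
$40 y = 40 \cdot 51156 = 2046240$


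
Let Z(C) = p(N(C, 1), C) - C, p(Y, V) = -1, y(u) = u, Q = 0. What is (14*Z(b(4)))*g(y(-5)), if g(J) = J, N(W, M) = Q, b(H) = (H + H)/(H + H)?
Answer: 140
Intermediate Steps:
b(H) = 1 (b(H) = (2*H)/((2*H)) = (2*H)*(1/(2*H)) = 1)
N(W, M) = 0
Z(C) = -1 - C
(14*Z(b(4)))*g(y(-5)) = (14*(-1 - 1*1))*(-5) = (14*(-1 - 1))*(-5) = (14*(-2))*(-5) = -28*(-5) = 140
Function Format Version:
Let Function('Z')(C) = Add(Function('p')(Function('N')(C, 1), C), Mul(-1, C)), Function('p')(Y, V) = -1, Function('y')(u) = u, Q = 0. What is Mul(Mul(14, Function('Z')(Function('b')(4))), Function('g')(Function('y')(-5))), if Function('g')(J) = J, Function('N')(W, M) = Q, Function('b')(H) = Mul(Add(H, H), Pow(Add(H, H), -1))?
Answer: 140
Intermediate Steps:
Function('b')(H) = 1 (Function('b')(H) = Mul(Mul(2, H), Pow(Mul(2, H), -1)) = Mul(Mul(2, H), Mul(Rational(1, 2), Pow(H, -1))) = 1)
Function('N')(W, M) = 0
Function('Z')(C) = Add(-1, Mul(-1, C))
Mul(Mul(14, Function('Z')(Function('b')(4))), Function('g')(Function('y')(-5))) = Mul(Mul(14, Add(-1, Mul(-1, 1))), -5) = Mul(Mul(14, Add(-1, -1)), -5) = Mul(Mul(14, -2), -5) = Mul(-28, -5) = 140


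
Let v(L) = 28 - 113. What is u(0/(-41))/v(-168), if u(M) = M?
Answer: 0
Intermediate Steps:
v(L) = -85
u(0/(-41))/v(-168) = (0/(-41))/(-85) = (0*(-1/41))*(-1/85) = 0*(-1/85) = 0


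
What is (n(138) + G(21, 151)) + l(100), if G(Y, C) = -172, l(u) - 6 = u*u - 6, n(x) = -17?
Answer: 9811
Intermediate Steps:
l(u) = u² (l(u) = 6 + (u*u - 6) = 6 + (u² - 6) = 6 + (-6 + u²) = u²)
(n(138) + G(21, 151)) + l(100) = (-17 - 172) + 100² = -189 + 10000 = 9811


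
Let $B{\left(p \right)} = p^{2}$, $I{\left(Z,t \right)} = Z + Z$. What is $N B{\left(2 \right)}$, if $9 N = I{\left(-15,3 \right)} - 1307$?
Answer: $- \frac{5348}{9} \approx -594.22$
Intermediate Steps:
$I{\left(Z,t \right)} = 2 Z$
$N = - \frac{1337}{9}$ ($N = \frac{2 \left(-15\right) - 1307}{9} = \frac{-30 - 1307}{9} = \frac{1}{9} \left(-1337\right) = - \frac{1337}{9} \approx -148.56$)
$N B{\left(2 \right)} = - \frac{1337 \cdot 2^{2}}{9} = \left(- \frac{1337}{9}\right) 4 = - \frac{5348}{9}$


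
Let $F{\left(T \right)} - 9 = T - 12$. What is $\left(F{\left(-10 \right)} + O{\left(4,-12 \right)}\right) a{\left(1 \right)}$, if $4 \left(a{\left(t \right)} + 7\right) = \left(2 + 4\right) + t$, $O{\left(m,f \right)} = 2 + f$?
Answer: $\frac{483}{4} \approx 120.75$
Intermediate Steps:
$F{\left(T \right)} = -3 + T$ ($F{\left(T \right)} = 9 + \left(T - 12\right) = 9 + \left(-12 + T\right) = -3 + T$)
$a{\left(t \right)} = - \frac{11}{2} + \frac{t}{4}$ ($a{\left(t \right)} = -7 + \frac{\left(2 + 4\right) + t}{4} = -7 + \frac{6 + t}{4} = -7 + \left(\frac{3}{2} + \frac{t}{4}\right) = - \frac{11}{2} + \frac{t}{4}$)
$\left(F{\left(-10 \right)} + O{\left(4,-12 \right)}\right) a{\left(1 \right)} = \left(\left(-3 - 10\right) + \left(2 - 12\right)\right) \left(- \frac{11}{2} + \frac{1}{4} \cdot 1\right) = \left(-13 - 10\right) \left(- \frac{11}{2} + \frac{1}{4}\right) = \left(-23\right) \left(- \frac{21}{4}\right) = \frac{483}{4}$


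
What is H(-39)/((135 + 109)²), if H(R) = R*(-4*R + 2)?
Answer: -3081/29768 ≈ -0.10350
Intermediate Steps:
H(R) = R*(2 - 4*R)
H(-39)/((135 + 109)²) = (2*(-39)*(1 - 2*(-39)))/((135 + 109)²) = (2*(-39)*(1 + 78))/(244²) = (2*(-39)*79)/59536 = -6162*1/59536 = -3081/29768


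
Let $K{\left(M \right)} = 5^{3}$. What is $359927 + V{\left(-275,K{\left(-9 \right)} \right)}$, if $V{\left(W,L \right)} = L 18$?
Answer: $362177$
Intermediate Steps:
$K{\left(M \right)} = 125$
$V{\left(W,L \right)} = 18 L$
$359927 + V{\left(-275,K{\left(-9 \right)} \right)} = 359927 + 18 \cdot 125 = 359927 + 2250 = 362177$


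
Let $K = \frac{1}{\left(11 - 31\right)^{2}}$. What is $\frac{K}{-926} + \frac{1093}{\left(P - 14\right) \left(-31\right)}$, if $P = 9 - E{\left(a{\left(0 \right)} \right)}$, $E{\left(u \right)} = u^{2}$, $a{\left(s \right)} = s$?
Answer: $\frac{80969409}{11482400} \approx 7.0516$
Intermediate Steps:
$P = 9$ ($P = 9 - 0^{2} = 9 - 0 = 9 + 0 = 9$)
$K = \frac{1}{400}$ ($K = \frac{1}{\left(-20\right)^{2}} = \frac{1}{400} \approx 0.0025$)
$\frac{K}{-926} + \frac{1093}{\left(P - 14\right) \left(-31\right)} = \frac{1}{400 \left(-926\right)} + \frac{1093}{\left(9 - 14\right) \left(-31\right)} = \frac{1}{400} \left(- \frac{1}{926}\right) + \frac{1093}{\left(-5\right) \left(-31\right)} = - \frac{1}{370400} + \frac{1093}{155} = \frac{80969409}{11482400}$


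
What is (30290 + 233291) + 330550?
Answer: 594131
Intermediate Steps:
(30290 + 233291) + 330550 = 263581 + 330550 = 594131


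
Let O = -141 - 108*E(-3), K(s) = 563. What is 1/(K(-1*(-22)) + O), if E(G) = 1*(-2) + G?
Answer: 1/962 ≈ 0.0010395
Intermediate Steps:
E(G) = -2 + G
O = 399 (O = -141 - 108*(-2 - 3) = -141 - 108*(-5) = -141 + 540 = 399)
1/(K(-1*(-22)) + O) = 1/(563 + 399) = 1/962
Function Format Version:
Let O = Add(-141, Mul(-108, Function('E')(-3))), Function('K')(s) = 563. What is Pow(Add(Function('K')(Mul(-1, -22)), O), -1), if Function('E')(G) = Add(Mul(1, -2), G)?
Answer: Rational(1, 962) ≈ 0.0010395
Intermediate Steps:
Function('E')(G) = Add(-2, G)
O = 399 (O = Add(-141, Mul(-108, Add(-2, -3))) = Add(-141, Mul(-108, -5)) = Add(-141, 540) = 399)
Pow(Add(Function('K')(Mul(-1, -22)), O), -1) = Pow(Add(563, 399), -1) = Pow(962, -1) = Rational(1, 962)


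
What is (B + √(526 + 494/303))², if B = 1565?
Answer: 742275047/303 + 25040*√756894/303 ≈ 2.5216e+6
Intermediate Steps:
(B + √(526 + 494/303))² = (1565 + √(526 + 494/303))² = (1565 + √(159872/303))² = (1565 + 8*√756894/303)²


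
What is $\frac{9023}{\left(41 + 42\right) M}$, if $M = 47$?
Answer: $\frac{9023}{3901} \approx 2.313$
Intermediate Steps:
$\frac{9023}{\left(41 + 42\right) M} = \frac{9023}{\left(41 + 42\right) 47} = \frac{9023}{83 \cdot 47} = \frac{9023}{3901}$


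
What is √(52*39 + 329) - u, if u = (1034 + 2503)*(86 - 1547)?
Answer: 5167557 + √2357 ≈ 5.1676e+6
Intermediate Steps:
u = -5167557 (u = 3537*(-1461) = -5167557)
√(52*39 + 329) - u = √(52*39 + 329) - 1*(-5167557) = √(2028 + 329) + 5167557 = √2357 + 5167557 = 5167557 + √2357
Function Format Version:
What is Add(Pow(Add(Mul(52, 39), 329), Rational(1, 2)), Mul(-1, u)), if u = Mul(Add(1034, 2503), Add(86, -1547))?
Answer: Add(5167557, Pow(2357, Rational(1, 2))) ≈ 5.1676e+6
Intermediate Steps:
u = -5167557 (u = Mul(3537, -1461) = -5167557)
Add(Pow(Add(Mul(52, 39), 329), Rational(1, 2)), Mul(-1, u)) = Add(Pow(Add(Mul(52, 39), 329), Rational(1, 2)), Mul(-1, -5167557)) = Add(Pow(Add(2028, 329), Rational(1, 2)), 5167557) = Add(Pow(2357, Rational(1, 2)), 5167557) = Add(5167557, Pow(2357, Rational(1, 2)))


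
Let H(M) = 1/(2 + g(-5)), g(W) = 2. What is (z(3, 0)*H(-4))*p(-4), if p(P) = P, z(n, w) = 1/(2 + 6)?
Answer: -1/8 ≈ -0.12500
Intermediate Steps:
z(n, w) = 1/8
H(M) = 1/4 (H(M) = 1/(2 + 2) = 1/4)
(z(3, 0)*H(-4))*p(-4) = ((1/8)*(1/4))*(-4) = (1/32)*(-4) = -1/8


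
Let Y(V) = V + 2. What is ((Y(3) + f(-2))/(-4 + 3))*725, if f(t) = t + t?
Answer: -725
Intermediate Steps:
f(t) = 2*t
Y(V) = 2 + V
((Y(3) + f(-2))/(-4 + 3))*725 = (((2 + 3) + 2*(-2))/(-4 + 3))*725 = ((5 - 4)/(-1))*725 = (1*(-1))*725 = -1*725 = -725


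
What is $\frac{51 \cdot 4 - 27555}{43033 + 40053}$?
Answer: $- \frac{27351}{83086} \approx -0.32919$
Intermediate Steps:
$\frac{51 \cdot 4 - 27555}{43033 + 40053} = \frac{204 - 27555}{83086} = \left(-27351\right) \frac{1}{83086} = - \frac{27351}{83086}$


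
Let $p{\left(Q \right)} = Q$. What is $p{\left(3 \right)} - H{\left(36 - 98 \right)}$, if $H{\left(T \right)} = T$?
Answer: $65$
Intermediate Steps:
$p{\left(3 \right)} - H{\left(36 - 98 \right)} = 3 - \left(36 - 98\right) = 3 - -62 = 3 + 62 = 65$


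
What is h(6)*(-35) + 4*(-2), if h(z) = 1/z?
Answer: -83/6 ≈ -13.833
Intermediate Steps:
h(6)*(-35) + 4*(-2) = -35/6 + 4*(-2) = (⅙)*(-35) - 8 = -35/6 - 8 = -83/6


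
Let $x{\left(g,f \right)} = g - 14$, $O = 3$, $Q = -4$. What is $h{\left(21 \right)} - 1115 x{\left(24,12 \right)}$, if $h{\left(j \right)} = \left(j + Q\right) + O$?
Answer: $-11130$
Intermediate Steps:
$x{\left(g,f \right)} = -14 + g$ ($x{\left(g,f \right)} = g - 14 = -14 + g$)
$h{\left(j \right)} = -1 + j$ ($h{\left(j \right)} = \left(j - 4\right) + 3 = \left(-4 + j\right) + 3 = -1 + j$)
$h{\left(21 \right)} - 1115 x{\left(24,12 \right)} = \left(-1 + 21\right) - 1115 \left(-14 + 24\right) = 20 - 11150 = -11130$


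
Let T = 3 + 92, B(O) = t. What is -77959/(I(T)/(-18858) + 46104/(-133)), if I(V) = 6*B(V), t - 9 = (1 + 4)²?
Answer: 4655477603/20701342 ≈ 224.89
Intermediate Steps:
t = 34 (t = 9 + (1 + 4)² = 9 + 5² = 9 + 25 = 34)
B(O) = 34
T = 95
I(V) = 204 (I(V) = 6*34 = 204)
-77959/(I(T)/(-18858) + 46104/(-133)) = -77959/(204/(-18858) + 46104/(-133)) = -77959/(204*(-1/18858) + 46104*(-1/133)) = -77959/(-34/3143 - 46104/133) = -77959/(-20701342/59717) = -77959*(-59717/20701342) = 4655477603/20701342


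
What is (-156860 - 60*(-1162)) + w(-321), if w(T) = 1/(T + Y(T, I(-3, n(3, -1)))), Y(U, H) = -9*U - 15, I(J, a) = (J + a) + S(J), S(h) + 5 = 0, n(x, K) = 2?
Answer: -222468419/2553 ≈ -87140.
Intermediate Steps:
S(h) = -5 (S(h) = -5 + 0 = -5)
I(J, a) = -5 + J + a (I(J, a) = (J + a) - 5 = -5 + J + a)
Y(U, H) = -15 - 9*U
w(T) = 1/(-15 - 8*T) (w(T) = 1/(T + (-15 - 9*T)) = 1/(-15 - 8*T))
(-156860 - 60*(-1162)) + w(-321) = (-156860 - 60*(-1162)) - 1/(15 + 8*(-321)) = (-156860 + 69720) - 1/(15 - 2568) = -87140 - 1/(-2553) = -87140 - 1*(-1/2553) = -87140 + 1/2553 = -222468419/2553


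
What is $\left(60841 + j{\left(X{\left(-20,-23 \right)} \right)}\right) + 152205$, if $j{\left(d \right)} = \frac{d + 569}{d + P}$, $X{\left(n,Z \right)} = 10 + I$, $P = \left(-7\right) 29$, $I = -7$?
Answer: $\frac{10652157}{50} \approx 2.1304 \cdot 10^{5}$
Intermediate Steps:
$P = -203$
$X{\left(n,Z \right)} = 3$ ($X{\left(n,Z \right)} = 10 - 7 = 3$)
$j{\left(d \right)} = \frac{569 + d}{-203 + d}$ ($j{\left(d \right)} = \frac{d + 569}{d - 203} = \frac{569 + d}{-203 + d}$)
$\left(60841 + j{\left(X{\left(-20,-23 \right)} \right)}\right) + 152205 = \left(60841 + \frac{569 + 3}{-203 + 3}\right) + 152205 = \left(60841 + \frac{1}{-200} \cdot 572\right) + 152205 = \left(60841 - \frac{143}{50}\right) + 152205 = \frac{3041907}{50} + 152205 = \frac{10652157}{50}$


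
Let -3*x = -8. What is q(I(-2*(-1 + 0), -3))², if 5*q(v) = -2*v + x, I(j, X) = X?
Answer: 676/225 ≈ 3.0044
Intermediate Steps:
x = 8/3 (x = -⅓*(-8) = 8/3 ≈ 2.6667)
q(v) = 8/15 - 2*v/5 (q(v) = (-2*v + 8/3)/5 = (8/3 - 2*v)/5 = 8/15 - 2*v/5)
q(I(-2*(-1 + 0), -3))² = (8/15 - ⅖*(-3))² = (8/15 + 6/5)² = (26/15)² = 676/225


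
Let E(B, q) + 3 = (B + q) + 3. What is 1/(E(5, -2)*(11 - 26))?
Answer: -1/45 ≈ -0.022222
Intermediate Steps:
E(B, q) = B + q (E(B, q) = -3 + ((B + q) + 3) = -3 + (3 + B + q) = B + q)
1/(E(5, -2)*(11 - 26)) = 1/((5 - 2)*(11 - 26)) = 1/(3*(-15)) = 1/(-45) = -1/45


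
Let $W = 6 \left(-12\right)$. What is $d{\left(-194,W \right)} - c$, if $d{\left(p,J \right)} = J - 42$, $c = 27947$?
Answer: $-28061$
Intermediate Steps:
$W = -72$
$d{\left(p,J \right)} = -42 + J$
$d{\left(-194,W \right)} - c = \left(-42 - 72\right) - 27947 = -114 - 27947 = -28061$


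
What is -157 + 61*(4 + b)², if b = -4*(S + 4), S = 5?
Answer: 62307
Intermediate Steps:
b = -36 (b = -4*(5 + 4) = -4*9 = -36)
-157 + 61*(4 + b)² = -157 + 61*(4 - 36)² = -157 + 61*(-32)² = -157 + 61*1024 = -157 + 62464 = 62307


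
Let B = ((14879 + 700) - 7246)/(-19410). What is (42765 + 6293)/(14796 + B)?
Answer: 952215780/287182027 ≈ 3.3157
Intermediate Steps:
B = -8333/19410 (B = (15579 - 7246)*(-1/19410) = 8333*(-1/19410) = -8333/19410 ≈ -0.42931)
(42765 + 6293)/(14796 + B) = (42765 + 6293)/(14796 - 8333/19410) = 49058/(287182027/19410) = 49058*(19410/287182027) = 952215780/287182027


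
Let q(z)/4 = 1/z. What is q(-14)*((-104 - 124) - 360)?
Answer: 168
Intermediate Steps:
q(z) = 4/z
q(-14)*((-104 - 124) - 360) = (4/(-14))*((-104 - 124) - 360) = (4*(-1/14))*(-228 - 360) = -2/7*(-588) = 168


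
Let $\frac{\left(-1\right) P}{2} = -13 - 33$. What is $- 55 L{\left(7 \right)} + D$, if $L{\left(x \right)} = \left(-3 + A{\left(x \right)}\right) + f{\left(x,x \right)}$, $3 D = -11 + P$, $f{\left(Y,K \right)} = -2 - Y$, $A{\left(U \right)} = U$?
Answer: $302$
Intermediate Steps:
$P = 92$ ($P = - 2 \left(-13 - 33\right) = \left(-2\right) \left(-46\right) = 92$)
$D = 27$ ($D = \frac{-11 + 92}{3} = \frac{1}{3} \cdot 81 = 27$)
$L{\left(x \right)} = -5$ ($L{\left(x \right)} = \left(-3 + x\right) - \left(2 + x\right) = -5$)
$- 55 L{\left(7 \right)} + D = \left(-55\right) \left(-5\right) + 27 = 275 + 27 = 302$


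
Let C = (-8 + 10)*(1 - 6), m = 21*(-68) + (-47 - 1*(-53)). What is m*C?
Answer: 14220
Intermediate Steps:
m = -1422 (m = -1428 + (-47 + 53) = -1428 + 6 = -1422)
C = -10 (C = 2*(-5) = -10)
m*C = -1422*(-10) = 14220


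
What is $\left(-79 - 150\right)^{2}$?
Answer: $52441$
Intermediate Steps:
$\left(-79 - 150\right)^{2} = \left(-229\right)^{2} = 52441$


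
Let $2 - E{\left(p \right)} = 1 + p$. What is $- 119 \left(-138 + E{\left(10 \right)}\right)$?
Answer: $17493$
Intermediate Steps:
$E{\left(p \right)} = 1 - p$ ($E{\left(p \right)} = 2 - \left(1 + p\right) = 1 - p$)
$- 119 \left(-138 + E{\left(10 \right)}\right) = - 119 \left(-138 + \left(1 - 10\right)\right) = - 119 \left(-138 - 9\right) = \left(-119\right) \left(-147\right) = 17493$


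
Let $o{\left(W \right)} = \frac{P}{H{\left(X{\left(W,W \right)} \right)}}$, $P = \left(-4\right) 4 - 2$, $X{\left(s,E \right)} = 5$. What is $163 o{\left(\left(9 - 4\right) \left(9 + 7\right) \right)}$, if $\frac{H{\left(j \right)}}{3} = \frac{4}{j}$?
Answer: $- \frac{2445}{2} \approx -1222.5$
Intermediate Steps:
$H{\left(j \right)} = \frac{12}{j}$ ($H{\left(j \right)} = 3 \frac{4}{j} = \frac{12}{j}$)
$P = -18$ ($P = -16 - 2 = -18$)
$o{\left(W \right)} = - \frac{15}{2}$ ($o{\left(W \right)} = - \frac{18}{12 \cdot \frac{1}{5}} = - \frac{18}{\frac{12}{5}} = \left(-18\right) \frac{5}{12} = - \frac{15}{2}$)
$163 o{\left(\left(9 - 4\right) \left(9 + 7\right) \right)} = 163 \left(- \frac{15}{2}\right) = - \frac{2445}{2}$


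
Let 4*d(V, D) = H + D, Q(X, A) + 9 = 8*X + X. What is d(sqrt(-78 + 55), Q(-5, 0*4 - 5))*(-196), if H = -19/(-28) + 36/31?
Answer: 316925/124 ≈ 2555.8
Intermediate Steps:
Q(X, A) = -9 + 9*X (Q(X, A) = -9 + (8*X + X) = -9 + 9*X)
H = 1597/868 (H = -19*(-1/28) + 36*(1/31) = 19/28 + 36/31 = 1597/868 ≈ 1.8399)
d(V, D) = 1597/3472 + D/4 (d(V, D) = (1597/868 + D)/4 = 1597/3472 + D/4)
d(sqrt(-78 + 55), Q(-5, 0*4 - 5))*(-196) = (1597/3472 + (-9 + 9*(-5))/4)*(-196) = (1597/3472 + (-9 - 45)/4)*(-196) = (1597/3472 + (1/4)*(-54))*(-196) = (1597/3472 - 27/2)*(-196) = -45275/3472*(-196) = 316925/124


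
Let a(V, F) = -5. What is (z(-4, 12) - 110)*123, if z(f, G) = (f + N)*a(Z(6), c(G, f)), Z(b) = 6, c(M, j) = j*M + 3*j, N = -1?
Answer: -10455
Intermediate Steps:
c(M, j) = 3*j + M*j (c(M, j) = M*j + 3*j = 3*j + M*j)
z(f, G) = 5 - 5*f (z(f, G) = (f - 1)*(-5) = (-1 + f)*(-5) = 5 - 5*f)
(z(-4, 12) - 110)*123 = ((5 - 5*(-4)) - 110)*123 = ((5 + 20) - 110)*123 = (25 - 110)*123 = -85*123 = -10455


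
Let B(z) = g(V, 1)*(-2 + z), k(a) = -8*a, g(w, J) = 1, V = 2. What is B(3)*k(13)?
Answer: -104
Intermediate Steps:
B(z) = -2 + z (B(z) = 1*(-2 + z) = -2 + z)
B(3)*k(13) = (-2 + 3)*(-8*13) = 1*(-104) = -104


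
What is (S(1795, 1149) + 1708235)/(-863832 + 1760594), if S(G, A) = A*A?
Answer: 1514218/448381 ≈ 3.3771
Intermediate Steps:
S(G, A) = A**2
(S(1795, 1149) + 1708235)/(-863832 + 1760594) = (1149**2 + 1708235)/(-863832 + 1760594) = (1320201 + 1708235)/896762 = 3028436*(1/896762) = 1514218/448381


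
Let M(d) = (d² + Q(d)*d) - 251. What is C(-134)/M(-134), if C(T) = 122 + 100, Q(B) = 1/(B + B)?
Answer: 444/35411 ≈ 0.012538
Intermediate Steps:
Q(B) = 1/(2*B)
M(d) = -501/2 + d² (M(d) = (d² + (1/(2*d))*d) - 251 = (d² + ½) - 251 = (½ + d²) - 251 = -501/2 + d²)
C(T) = 222
C(-134)/M(-134) = 222/(-501/2 + (-134)²) = 222/(-501/2 + 17956) = 222/(35411/2) = 222*(2/35411) = 444/35411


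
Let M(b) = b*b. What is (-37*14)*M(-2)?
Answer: -2072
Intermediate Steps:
M(b) = b**2
(-37*14)*M(-2) = -37*14*(-2)**2 = -518*4 = -2072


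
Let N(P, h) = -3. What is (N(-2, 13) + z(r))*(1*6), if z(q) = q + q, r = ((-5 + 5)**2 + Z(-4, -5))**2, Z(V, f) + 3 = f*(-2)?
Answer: 570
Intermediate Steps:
Z(V, f) = -3 - 2*f (Z(V, f) = -3 + f*(-2) = -3 - 2*f)
r = 49 (r = ((-5 + 5)**2 + (-3 - 2*(-5)))**2 = (0**2 + (-3 + 10))**2 = (0 + 7)**2 = 7**2 = 49)
z(q) = 2*q
(N(-2, 13) + z(r))*(1*6) = (-3 + 2*49)*(1*6) = (-3 + 98)*6 = 95*6 = 570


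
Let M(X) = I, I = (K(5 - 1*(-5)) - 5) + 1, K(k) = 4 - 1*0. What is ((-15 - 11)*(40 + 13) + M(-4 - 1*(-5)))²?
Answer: 1898884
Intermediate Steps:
K(k) = 4 (K(k) = 4 + 0 = 4)
I = 0 (I = (4 - 5) + 1 = -1 + 1 = 0)
M(X) = 0
((-15 - 11)*(40 + 13) + M(-4 - 1*(-5)))² = ((-15 - 11)*(40 + 13) + 0)² = (-26*53 + 0)² = (-1378 + 0)² = (-1378)² = 1898884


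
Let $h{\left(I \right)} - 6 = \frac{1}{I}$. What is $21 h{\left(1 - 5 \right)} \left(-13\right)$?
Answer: $- \frac{6279}{4} \approx -1569.8$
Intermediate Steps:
$h{\left(I \right)} = 6 + \frac{1}{I}$
$21 h{\left(1 - 5 \right)} \left(-13\right) = 21 \left(6 + \frac{1}{1 - 5}\right) \left(-13\right) = 21 \left(6 + \frac{1}{-4}\right) \left(-13\right) = 21 \left(6 - \frac{1}{4}\right) \left(-13\right) = 21 \cdot \frac{23}{4} \left(-13\right) = \frac{483}{4} \left(-13\right) = - \frac{6279}{4}$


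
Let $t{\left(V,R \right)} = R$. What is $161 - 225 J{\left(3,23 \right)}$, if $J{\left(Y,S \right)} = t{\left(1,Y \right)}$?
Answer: $-514$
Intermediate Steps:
$J{\left(Y,S \right)} = Y$
$161 - 225 J{\left(3,23 \right)} = 161 - 675 = -514$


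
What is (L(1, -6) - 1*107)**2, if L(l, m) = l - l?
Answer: 11449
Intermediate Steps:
L(l, m) = 0
(L(1, -6) - 1*107)**2 = (0 - 1*107)**2 = (0 - 107)**2 = (-107)**2 = 11449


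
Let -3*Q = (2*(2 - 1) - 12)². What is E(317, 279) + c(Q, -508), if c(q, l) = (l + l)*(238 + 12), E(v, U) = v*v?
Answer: -153511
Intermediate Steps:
E(v, U) = v²
Q = -100/3 (Q = -(2*(2 - 1) - 12)²/3 = -(2*1 - 12)²/3 = -(2 - 12)²/3 = -⅓*(-10)² = -⅓*100 = -100/3 ≈ -33.333)
c(q, l) = 500*l (c(q, l) = (2*l)*250 = 500*l)
E(317, 279) + c(Q, -508) = 317² + 500*(-508) = 100489 - 254000 = -153511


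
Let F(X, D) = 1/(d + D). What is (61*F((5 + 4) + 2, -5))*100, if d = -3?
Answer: -1525/2 ≈ -762.50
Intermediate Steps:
F(X, D) = 1/(-3 + D)
(61*F((5 + 4) + 2, -5))*100 = (61/(-3 - 5))*100 = (61/(-8))*100 = (61*(-1/8))*100 = -61/8*100 = -1525/2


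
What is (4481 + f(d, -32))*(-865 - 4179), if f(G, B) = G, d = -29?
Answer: -22455888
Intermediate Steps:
(4481 + f(d, -32))*(-865 - 4179) = (4481 - 29)*(-865 - 4179) = 4452*(-5044) = -22455888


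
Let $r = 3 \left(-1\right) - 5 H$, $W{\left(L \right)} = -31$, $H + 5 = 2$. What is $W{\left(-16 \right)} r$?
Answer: $-372$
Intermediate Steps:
$H = -3$ ($H = -5 + 2 = -3$)
$r = 12$ ($r = 3 \left(-1\right) - -15 = -3 + 15 = 12$)
$W{\left(-16 \right)} r = \left(-31\right) 12 = -372$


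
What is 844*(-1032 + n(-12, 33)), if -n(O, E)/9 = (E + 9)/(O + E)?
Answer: -886200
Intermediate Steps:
n(O, E) = -9*(9 + E)/(E + O) (n(O, E) = -9*(E + 9)/(O + E) = -9*(9 + E)/(E + O))
844*(-1032 + n(-12, 33)) = 844*(-1032 + 9*(-9 - 1*33)/(33 - 12)) = 844*(-1032 + 9*(-9 - 33)/21) = 844*(-1032 + 9*(1/21)*(-42)) = 844*(-1032 - 18) = 844*(-1050) = -886200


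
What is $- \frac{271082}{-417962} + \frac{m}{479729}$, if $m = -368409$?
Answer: $- \frac{703972520}{5897308597} \approx -0.11937$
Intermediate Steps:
$- \frac{271082}{-417962} + \frac{m}{479729} = - \frac{271082}{-417962} - \frac{368409}{479729} = \left(-271082\right) \left(- \frac{1}{417962}\right) - \frac{368409}{479729} = \frac{7973}{12293} - \frac{368409}{479729} = - \frac{703972520}{5897308597}$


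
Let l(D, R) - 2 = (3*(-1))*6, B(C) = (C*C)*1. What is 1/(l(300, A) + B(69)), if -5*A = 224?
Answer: 1/4745 ≈ 0.00021075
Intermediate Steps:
A = -224/5 (A = -⅕*224 = -224/5 ≈ -44.800)
B(C) = C² (B(C) = C²*1 = C²)
l(D, R) = -16 (l(D, R) = 2 + (3*(-1))*6 = 2 - 3*6 = 2 - 18 = -16)
1/(l(300, A) + B(69)) = 1/(-16 + 69²) = 1/(-16 + 4761) = 1/4745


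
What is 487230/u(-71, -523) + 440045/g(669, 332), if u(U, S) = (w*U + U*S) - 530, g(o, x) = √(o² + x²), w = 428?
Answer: 97446/1243 + 88009*√557785/111557 ≈ 667.60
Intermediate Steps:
u(U, S) = -530 + 428*U + S*U (u(U, S) = (428*U + U*S) - 530 = (428*U + S*U) - 530 = -530 + 428*U + S*U)
487230/u(-71, -523) + 440045/g(669, 332) = 487230/(-530 + 428*(-71) - 523*(-71)) + 440045/(√(669² + 332²)) = 487230/(-530 - 30388 + 37133) + 440045/(√(447561 + 110224)) = 487230/6215 + 440045/(√557785) = 487230*(1/6215) + 440045*(√557785/557785) = 97446/1243 + 88009*√557785/111557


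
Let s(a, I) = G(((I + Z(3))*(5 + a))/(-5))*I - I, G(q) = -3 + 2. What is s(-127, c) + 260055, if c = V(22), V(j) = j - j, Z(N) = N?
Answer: 260055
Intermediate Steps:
V(j) = 0
G(q) = -1
c = 0
s(a, I) = -2*I (s(a, I) = -I - I = -2*I)
s(-127, c) + 260055 = -2*0 + 260055 = 0 + 260055 = 260055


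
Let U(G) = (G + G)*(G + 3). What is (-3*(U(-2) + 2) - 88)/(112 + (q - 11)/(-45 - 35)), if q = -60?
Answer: -6560/9031 ≈ -0.72639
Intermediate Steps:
U(G) = 2*G*(3 + G) (U(G) = (2*G)*(3 + G) = 2*G*(3 + G))
(-3*(U(-2) + 2) - 88)/(112 + (q - 11)/(-45 - 35)) = (-3*(2*(-2)*(3 - 2) + 2) - 88)/(112 + (-60 - 11)/(-45 - 35)) = (-3*(2*(-2)*1 + 2) - 88)/(112 - 71/(-80)) = (-3*(-4 + 2) - 88)/(112 - 71*(-1/80)) = (-3*(-2) - 88)/(112 + 71/80) = (6 - 88)/(9031/80) = -82*80/9031 = -6560/9031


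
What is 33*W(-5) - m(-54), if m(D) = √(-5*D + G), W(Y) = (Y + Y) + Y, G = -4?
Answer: -495 - √266 ≈ -511.31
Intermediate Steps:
W(Y) = 3*Y (W(Y) = 2*Y + Y = 3*Y)
m(D) = √(-4 - 5*D) (m(D) = √(-5*D - 4) = √(-4 - 5*D))
33*W(-5) - m(-54) = 33*(3*(-5)) - √(-4 - 5*(-54)) = 33*(-15) - √(-4 + 270) = -495 - √266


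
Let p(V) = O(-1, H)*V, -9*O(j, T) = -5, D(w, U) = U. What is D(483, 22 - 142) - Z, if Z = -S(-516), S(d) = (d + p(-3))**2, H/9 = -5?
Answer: 2410729/9 ≈ 2.6786e+5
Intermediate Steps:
H = -45 (H = 9*(-5) = -45)
O(j, T) = 5/9 (O(j, T) = -1/9*(-5) = 5/9)
p(V) = 5*V/9
S(d) = (-5/3 + d)**2 (S(d) = (d + (5/9)*(-3))**2 = (d - 5/3)**2 = (-5/3 + d)**2)
Z = -2411809/9 (Z = -(-5 + 3*(-516))**2/9 = -(-5 - 1548)**2/9 = -(-1553)**2/9 = -2411809/9 ≈ -2.6798e+5)
D(483, 22 - 142) - Z = (22 - 142) - 1*(-2411809/9) = -120 + 2411809/9 = 2410729/9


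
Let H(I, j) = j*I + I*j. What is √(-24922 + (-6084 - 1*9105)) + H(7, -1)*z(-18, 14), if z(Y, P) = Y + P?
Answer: 56 + I*√40111 ≈ 56.0 + 200.28*I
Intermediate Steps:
H(I, j) = 2*I*j (H(I, j) = I*j + I*j = 2*I*j)
z(Y, P) = P + Y
√(-24922 + (-6084 - 1*9105)) + H(7, -1)*z(-18, 14) = √(-24922 + (-6084 - 1*9105)) + (2*7*(-1))*(14 - 18) = √(-24922 + (-6084 - 9105)) - 14*(-4) = √(-24922 - 15189) + 56 = √(-40111) + 56 = I*√40111 + 56 = 56 + I*√40111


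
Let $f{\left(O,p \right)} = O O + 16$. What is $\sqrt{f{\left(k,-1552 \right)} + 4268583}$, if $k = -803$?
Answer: $16 \sqrt{19193} \approx 2216.6$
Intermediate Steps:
$f{\left(O,p \right)} = 16 + O^{2}$ ($f{\left(O,p \right)} = O^{2} + 16 = 16 + O^{2}$)
$\sqrt{f{\left(k,-1552 \right)} + 4268583} = \sqrt{\left(16 + \left(-803\right)^{2}\right) + 4268583} = \sqrt{\left(16 + 644809\right) + 4268583} = \sqrt{644825 + 4268583} = \sqrt{4913408} = 16 \sqrt{19193}$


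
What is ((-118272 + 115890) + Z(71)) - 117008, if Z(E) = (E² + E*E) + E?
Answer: -109237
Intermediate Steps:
Z(E) = E + 2*E² (Z(E) = (E² + E²) + E = 2*E² + E = E + 2*E²)
((-118272 + 115890) + Z(71)) - 117008 = ((-118272 + 115890) + 71*(1 + 2*71)) - 117008 = (-2382 + 71*(1 + 142)) - 117008 = (-2382 + 71*143) - 117008 = (-2382 + 10153) - 117008 = 7771 - 117008 = -109237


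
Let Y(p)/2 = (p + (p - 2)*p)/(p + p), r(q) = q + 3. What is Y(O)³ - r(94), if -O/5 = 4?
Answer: -9358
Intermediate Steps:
r(q) = 3 + q
O = -20 (O = -5*4 = -20)
Y(p) = (p + p*(-2 + p))/p (Y(p) = 2*((p + (p - 2)*p)/(p + p)) = 2*((p + (-2 + p)*p)/((2*p))) = 2*((p + p*(-2 + p))*(1/(2*p))) = 2*((p + p*(-2 + p))/(2*p)) = (p + p*(-2 + p))/p)
Y(O)³ - r(94) = (-1 - 20)³ - (3 + 94) = (-21)³ - 1*97 = -9261 - 97 = -9358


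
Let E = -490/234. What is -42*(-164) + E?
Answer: 805651/117 ≈ 6885.9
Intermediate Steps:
E = -245/117 (E = -490*1/234 = -245/117 ≈ -2.0940)
-42*(-164) + E = -42*(-164) - 245/117 = 6888 - 245/117 = 805651/117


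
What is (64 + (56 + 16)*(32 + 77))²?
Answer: 62599744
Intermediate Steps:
(64 + (56 + 16)*(32 + 77))² = (64 + 72*109)² = (64 + 7848)² = 7912² = 62599744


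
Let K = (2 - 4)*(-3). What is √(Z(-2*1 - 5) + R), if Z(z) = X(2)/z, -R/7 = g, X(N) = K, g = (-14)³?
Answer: 5*√37646/7 ≈ 138.59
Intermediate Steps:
K = 6 (K = -2*(-3) = 6)
g = -2744
X(N) = 6
R = 19208 (R = -7*(-2744) = 19208)
Z(z) = 6/z
√(Z(-2*1 - 5) + R) = √(6/(-2*1 - 5) + 19208) = √(6/(-2 - 5) + 19208) = √(6/(-7) + 19208) = √(6*(-⅐) + 19208) = √(-6/7 + 19208) = √(134450/7) = 5*√37646/7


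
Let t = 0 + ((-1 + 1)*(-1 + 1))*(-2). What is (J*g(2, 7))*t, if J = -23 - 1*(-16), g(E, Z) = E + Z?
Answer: 0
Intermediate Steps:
t = 0 (t = 0 + (0*0)*(-2) = 0 + 0*(-2) = 0 + 0 = 0)
J = -7 (J = -23 + 16 = -7)
(J*g(2, 7))*t = -7*(2 + 7)*0 = -7*9*0 = -63*0 = 0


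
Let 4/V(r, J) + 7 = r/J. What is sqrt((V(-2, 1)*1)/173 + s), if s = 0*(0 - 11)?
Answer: 2*I*sqrt(173)/519 ≈ 0.050686*I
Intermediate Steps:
V(r, J) = 4/(-7 + r/J)
s = 0 (s = 0*(-11) = 0)
sqrt((V(-2, 1)*1)/173 + s) = sqrt(((4*1/(-2 - 7*1))*1)/173 + 0) = sqrt(((4*1/(-2 - 7))*1)*(1/173) + 0) = sqrt(((4*1/(-9))*1)*(1/173) + 0) = sqrt(((4*1*(-1/9))*1)*(1/173) + 0) = sqrt(-4/9*1*(1/173) + 0) = sqrt(-4/9*1/173 + 0) = sqrt(-4/1557 + 0) = sqrt(-4/1557) = 2*I*sqrt(173)/519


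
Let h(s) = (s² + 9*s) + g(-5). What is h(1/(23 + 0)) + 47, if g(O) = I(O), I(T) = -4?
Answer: 22955/529 ≈ 43.393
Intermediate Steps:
g(O) = -4
h(s) = -4 + s² + 9*s (h(s) = (s² + 9*s) - 4 = -4 + s² + 9*s)
h(1/(23 + 0)) + 47 = (-4 + (1/(23 + 0))² + 9/(23 + 0)) + 47 = (-4 + (1/23)² + 9/23) + 47 = (-4 + (1/23)² + 9*(1/23)) + 47 = (-4 + 1/529 + 9/23) + 47 = -1908/529 + 47 = 22955/529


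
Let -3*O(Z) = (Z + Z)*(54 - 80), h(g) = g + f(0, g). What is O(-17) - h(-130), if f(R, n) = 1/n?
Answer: -64217/390 ≈ -164.66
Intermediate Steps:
h(g) = g + 1/g
O(Z) = 52*Z/3 (O(Z) = -(Z + Z)*(54 - 80)/3 = -2*Z*(-26)/3 = -(-52)*Z/3 = 52*Z/3)
O(-17) - h(-130) = (52/3)*(-17) - (-130 + 1/(-130)) = -884/3 - (-130 - 1/130) = -884/3 - 1*(-16901/130) = -884/3 + 16901/130 = -64217/390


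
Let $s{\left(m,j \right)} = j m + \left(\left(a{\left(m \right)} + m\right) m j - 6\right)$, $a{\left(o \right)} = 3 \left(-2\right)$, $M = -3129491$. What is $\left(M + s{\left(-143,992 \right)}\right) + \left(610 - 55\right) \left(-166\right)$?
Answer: $17773061$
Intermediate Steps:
$a{\left(o \right)} = -6$
$s{\left(m,j \right)} = -6 + j m + j m \left(-6 + m\right)$ ($s{\left(m,j \right)} = j m + \left(\left(-6 + m\right) m j - 6\right) = j m + \left(m \left(-6 + m\right) j - 6\right) = j m + \left(j m \left(-6 + m\right) - 6\right) = j m + \left(-6 + j m \left(-6 + m\right)\right) = -6 + j m + j m \left(-6 + m\right)$)
$\left(M + s{\left(-143,992 \right)}\right) + \left(610 - 55\right) \left(-166\right) = \left(-3129491 - \left(6 - 20285408 - 709280\right)\right) + \left(610 - 55\right) \left(-166\right) = \left(-3129491 + \left(-6 + 992 \cdot 20449 + 709280\right)\right) + 555 \left(-166\right) = \left(-3129491 + \left(-6 + 20285408 + 709280\right)\right) - 92130 = \left(-3129491 + 20994682\right) - 92130 = 17865191 - 92130 = 17773061$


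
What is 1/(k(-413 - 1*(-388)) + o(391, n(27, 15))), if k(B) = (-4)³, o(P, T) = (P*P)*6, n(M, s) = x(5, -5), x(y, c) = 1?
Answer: 1/917222 ≈ 1.0902e-6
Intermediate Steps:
n(M, s) = 1
o(P, T) = 6*P² (o(P, T) = P²*6 = 6*P²)
k(B) = -64
1/(k(-413 - 1*(-388)) + o(391, n(27, 15))) = 1/(-64 + 6*391²) = 1/(-64 + 6*152881) = 1/(-64 + 917286) = 1/917222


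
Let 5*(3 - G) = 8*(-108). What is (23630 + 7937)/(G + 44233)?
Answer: 157835/222044 ≈ 0.71083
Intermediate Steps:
G = 879/5 (G = 3 - 8*(-108)/5 = 3 - ⅕*(-864) = 3 + 864/5 = 879/5 ≈ 175.80)
(23630 + 7937)/(G + 44233) = (23630 + 7937)/(879/5 + 44233) = 31567/(222044/5) = 31567*(5/222044) = 157835/222044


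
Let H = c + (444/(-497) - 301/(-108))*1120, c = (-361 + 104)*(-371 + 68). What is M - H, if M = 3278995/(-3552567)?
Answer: -181590973677628/2270090313 ≈ -79993.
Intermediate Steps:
M = -3278995/3552567 (M = 3278995*(-1/3552567) = -3278995/3552567 ≈ -0.92299)
c = 77871 (c = -257*(-303) = 77871)
H = 153344507/1917 (H = 77871 + (444/(-497) - 301/(-108))*1120 = 77871 + (444*(-1/497) - 301*(-1/108))*1120 = 77871 + (-444/497 + 301/108)*1120 = 77871 + (101645/53676)*1120 = 77871 + 4065800/1917 = 153344507/1917 ≈ 79992.)
M - H = -3278995/3552567 - 1*153344507/1917 = -3278995/3552567 - 153344507/1917 = -181590973677628/2270090313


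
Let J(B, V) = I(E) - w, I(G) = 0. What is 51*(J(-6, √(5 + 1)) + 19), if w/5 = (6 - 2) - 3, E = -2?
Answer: 714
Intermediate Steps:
w = 5 (w = 5*((6 - 2) - 3) = 5*(4 - 3) = 5*1 = 5)
J(B, V) = -5 (J(B, V) = 0 - 1*5 = 0 - 5 = -5)
51*(J(-6, √(5 + 1)) + 19) = 51*(-5 + 19) = 51*14 = 714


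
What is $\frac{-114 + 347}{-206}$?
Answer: $- \frac{233}{206} \approx -1.1311$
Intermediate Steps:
$\frac{-114 + 347}{-206} = \left(- \frac{1}{206}\right) 233 = - \frac{233}{206}$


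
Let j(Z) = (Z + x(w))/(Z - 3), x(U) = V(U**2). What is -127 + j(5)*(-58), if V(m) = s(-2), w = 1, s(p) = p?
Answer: -214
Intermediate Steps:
V(m) = -2
x(U) = -2
j(Z) = (-2 + Z)/(-3 + Z) (j(Z) = (Z - 2)/(Z - 3) = (-2 + Z)/(-3 + Z))
-127 + j(5)*(-58) = -127 + ((-2 + 5)/(-3 + 5))*(-58) = -127 + (3/2)*(-58) = -127 - 87 = -214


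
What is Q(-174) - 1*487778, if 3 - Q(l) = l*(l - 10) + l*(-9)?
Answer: -521357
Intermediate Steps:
Q(l) = 3 + 9*l - l*(-10 + l) (Q(l) = 3 - (l*(l - 10) + l*(-9)) = 3 - (l*(-10 + l) - 9*l) = 3 - (-9*l + l*(-10 + l)) = 3 + (9*l - l*(-10 + l)) = 3 + 9*l - l*(-10 + l))
Q(-174) - 1*487778 = (3 - 1*(-174)² + 19*(-174)) - 1*487778 = (3 - 1*30276 - 3306) - 487778 = (3 - 30276 - 3306) - 487778 = -33579 - 487778 = -521357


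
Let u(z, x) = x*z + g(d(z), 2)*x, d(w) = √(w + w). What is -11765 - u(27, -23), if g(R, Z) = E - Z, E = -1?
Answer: -11213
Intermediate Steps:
d(w) = √2*√w (d(w) = √(2*w) = √2*√w)
g(R, Z) = -1 - Z
u(z, x) = -3*x + x*z (u(z, x) = x*z + (-1 - 1*2)*x = x*z + (-1 - 2)*x = x*z - 3*x = -3*x + x*z)
-11765 - u(27, -23) = -11765 - (-23)*(-3 + 27) = -11765 - (-23)*24 = -11765 - 1*(-552) = -11765 + 552 = -11213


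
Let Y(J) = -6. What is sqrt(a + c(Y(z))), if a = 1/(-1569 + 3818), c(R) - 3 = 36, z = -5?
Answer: 4*sqrt(12329018)/2249 ≈ 6.2450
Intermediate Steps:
c(R) = 39 (c(R) = 3 + 36 = 39)
a = 1/2249 ≈ 0.00044464
sqrt(a + c(Y(z))) = sqrt(1/2249 + 39) = sqrt(87712/2249) = 4*sqrt(12329018)/2249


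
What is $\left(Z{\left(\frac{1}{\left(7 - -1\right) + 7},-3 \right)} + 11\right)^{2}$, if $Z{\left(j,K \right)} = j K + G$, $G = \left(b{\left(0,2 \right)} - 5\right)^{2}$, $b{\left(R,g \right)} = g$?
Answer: $\frac{9801}{25} \approx 392.04$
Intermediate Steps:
$G = 9$ ($G = \left(2 - 5\right)^{2} = \left(-3\right)^{2} = 9$)
$Z{\left(j,K \right)} = 9 + K j$ ($Z{\left(j,K \right)} = j K + 9 = K j + 9 = 9 + K j$)
$\left(Z{\left(\frac{1}{\left(7 - -1\right) + 7},-3 \right)} + 11\right)^{2} = \left(\left(9 - \frac{3}{\left(7 - -1\right) + 7}\right) + 11\right)^{2} = \left(\left(9 - \frac{3}{\left(7 + 1\right) + 7}\right) + 11\right)^{2} = \left(\left(9 - \frac{3}{8 + 7}\right) + 11\right)^{2} = \left(\left(9 - \frac{3}{15}\right) + 11\right)^{2} = \left(\left(9 - \frac{1}{5}\right) + 11\right)^{2} = \left(\frac{44}{5} + 11\right)^{2} = \left(\frac{99}{5}\right)^{2} = \frac{9801}{25}$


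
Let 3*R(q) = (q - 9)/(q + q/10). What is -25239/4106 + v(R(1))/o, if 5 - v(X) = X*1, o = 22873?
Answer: -19049618381/3099245754 ≈ -6.1465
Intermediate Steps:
R(q) = 10*(-9 + q)/(33*q) (R(q) = ((q - 9)/(q + q/10))/3 = ((-9 + q)/(q + q*(⅒)))/3 = ((-9 + q)/(q + q/10))/3 = ((-9 + q)/((11*q/10)))/3 = ((-9 + q)*(10/(11*q)))/3 = (10*(-9 + q)/(11*q))/3 = 10*(-9 + q)/(33*q))
v(X) = 5 - X
-25239/4106 + v(R(1))/o = -25239/4106 + (5 - 10*(-9 + 1)/(33*1))/22873 = -25239*1/4106 + (5 - 10*(-8)/33)*(1/22873) = -25239/4106 + (5 - 1*(-80/33))*(1/22873) = -25239/4106 + (5 + 80/33)*(1/22873) = -25239/4106 + (245/33)*(1/22873) = -25239/4106 + 245/754809 = -19049618381/3099245754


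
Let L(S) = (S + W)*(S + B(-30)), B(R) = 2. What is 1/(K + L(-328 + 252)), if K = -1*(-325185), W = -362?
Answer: 1/357597 ≈ 2.7964e-6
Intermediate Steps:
L(S) = (-362 + S)*(2 + S) (L(S) = (S - 362)*(S + 2) = (-362 + S)*(2 + S))
K = 325185
1/(K + L(-328 + 252)) = 1/(325185 + (-724 + (-328 + 252)**2 - 360*(-328 + 252))) = 1/(325185 + (-724 + (-76)**2 - 360*(-76))) = 1/(325185 + (-724 + 5776 + 27360)) = 1/(325185 + 32412) = 1/357597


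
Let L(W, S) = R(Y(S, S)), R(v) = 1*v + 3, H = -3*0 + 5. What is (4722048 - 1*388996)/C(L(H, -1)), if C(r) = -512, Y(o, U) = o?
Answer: -1083263/128 ≈ -8463.0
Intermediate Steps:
H = 5 (H = 0 + 5 = 5)
R(v) = 3 + v (R(v) = v + 3 = 3 + v)
L(W, S) = 3 + S
(4722048 - 1*388996)/C(L(H, -1)) = (4722048 - 1*388996)/(-512) = (4722048 - 388996)*(-1/512) = 4333052*(-1/512) = -1083263/128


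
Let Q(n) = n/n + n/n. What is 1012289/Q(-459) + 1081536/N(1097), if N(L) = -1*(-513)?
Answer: 173822443/342 ≈ 5.0825e+5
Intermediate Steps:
Q(n) = 2 (Q(n) = 1 + 1 = 2)
N(L) = 513
1012289/Q(-459) + 1081536/N(1097) = 1012289/2 + 1081536/513 = 1012289*(½) + 1081536*(1/513) = 1012289/2 + 360512/171 = 173822443/342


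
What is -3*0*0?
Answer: 0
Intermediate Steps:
-3*0*0 = 0*0 = 0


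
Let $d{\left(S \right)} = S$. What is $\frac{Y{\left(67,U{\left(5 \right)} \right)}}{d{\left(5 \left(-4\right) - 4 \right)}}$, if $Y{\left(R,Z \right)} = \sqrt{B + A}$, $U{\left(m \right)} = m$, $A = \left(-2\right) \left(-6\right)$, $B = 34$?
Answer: $- \frac{\sqrt{46}}{24} \approx -0.2826$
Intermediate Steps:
$A = 12$
$Y{\left(R,Z \right)} = \sqrt{46}$ ($Y{\left(R,Z \right)} = \sqrt{34 + 12} = \sqrt{46}$)
$\frac{Y{\left(67,U{\left(5 \right)} \right)}}{d{\left(5 \left(-4\right) - 4 \right)}} = \frac{\sqrt{46}}{5 \left(-4\right) - 4} = \frac{\sqrt{46}}{-20 - 4} = \frac{\sqrt{46}}{-24} = \sqrt{46} \left(- \frac{1}{24}\right) = - \frac{\sqrt{46}}{24}$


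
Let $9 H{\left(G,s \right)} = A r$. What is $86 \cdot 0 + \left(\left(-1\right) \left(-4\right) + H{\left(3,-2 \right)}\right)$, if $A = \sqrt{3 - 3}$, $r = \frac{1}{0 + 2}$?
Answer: $4$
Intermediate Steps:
$r = \frac{1}{2} \approx 0.5$
$A = 0$ ($A = \sqrt{0} = 0$)
$H{\left(G,s \right)} = 0$ ($H{\left(G,s \right)} = \frac{0 \cdot \frac{1}{2}}{9} = \frac{1}{9} \cdot 0 = 0$)
$86 \cdot 0 + \left(\left(-1\right) \left(-4\right) + H{\left(3,-2 \right)}\right) = 86 \cdot 0 + \left(\left(-1\right) \left(-4\right) + 0\right) = 0 + \left(4 + 0\right) = 0 + 4 = 4$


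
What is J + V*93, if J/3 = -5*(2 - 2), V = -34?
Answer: -3162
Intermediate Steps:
J = 0 (J = 3*(-5*(2 - 2)) = 3*(-5*0) = 3*0 = 0)
J + V*93 = 0 - 34*93 = 0 - 3162 = -3162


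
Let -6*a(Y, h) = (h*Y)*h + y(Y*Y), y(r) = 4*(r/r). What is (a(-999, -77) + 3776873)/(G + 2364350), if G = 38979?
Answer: 28584305/14419974 ≈ 1.9823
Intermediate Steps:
y(r) = 4 (y(r) = 4*1 = 4)
a(Y, h) = -⅔ - Y*h²/6 (a(Y, h) = -((h*Y)*h + 4)/6 = -((Y*h)*h + 4)/6 = -(Y*h² + 4)/6 = -(4 + Y*h²)/6 = -⅔ - Y*h²/6)
(a(-999, -77) + 3776873)/(G + 2364350) = ((-⅔ - ⅙*(-999)*(-77)²) + 3776873)/(38979 + 2364350) = ((-⅔ - ⅙*(-999)*5929) + 3776873)/2403329 = ((-⅔ + 1974357/2) + 3776873)*(1/2403329) = (5923067/6 + 3776873)*(1/2403329) = (28584305/6)*(1/2403329) = 28584305/14419974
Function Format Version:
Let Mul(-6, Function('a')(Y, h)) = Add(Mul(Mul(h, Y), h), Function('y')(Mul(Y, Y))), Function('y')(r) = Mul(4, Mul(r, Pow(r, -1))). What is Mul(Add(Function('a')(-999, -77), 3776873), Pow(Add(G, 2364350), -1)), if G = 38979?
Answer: Rational(28584305, 14419974) ≈ 1.9823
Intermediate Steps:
Function('y')(r) = 4 (Function('y')(r) = Mul(4, 1) = 4)
Function('a')(Y, h) = Add(Rational(-2, 3), Mul(Rational(-1, 6), Y, Pow(h, 2))) (Function('a')(Y, h) = Mul(Rational(-1, 6), Add(Mul(Mul(h, Y), h), 4)) = Mul(Rational(-1, 6), Add(Mul(Mul(Y, h), h), 4)) = Mul(Rational(-1, 6), Add(Mul(Y, Pow(h, 2)), 4)) = Mul(Rational(-1, 6), Add(4, Mul(Y, Pow(h, 2)))) = Add(Rational(-2, 3), Mul(Rational(-1, 6), Y, Pow(h, 2))))
Mul(Add(Function('a')(-999, -77), 3776873), Pow(Add(G, 2364350), -1)) = Mul(Add(Add(Rational(-2, 3), Mul(Rational(-1, 6), -999, Pow(-77, 2))), 3776873), Pow(Add(38979, 2364350), -1)) = Mul(Add(Add(Rational(-2, 3), Mul(Rational(-1, 6), -999, 5929)), 3776873), Pow(2403329, -1)) = Mul(Add(Add(Rational(-2, 3), Rational(1974357, 2)), 3776873), Rational(1, 2403329)) = Mul(Add(Rational(5923067, 6), 3776873), Rational(1, 2403329)) = Mul(Rational(28584305, 6), Rational(1, 2403329)) = Rational(28584305, 14419974)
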